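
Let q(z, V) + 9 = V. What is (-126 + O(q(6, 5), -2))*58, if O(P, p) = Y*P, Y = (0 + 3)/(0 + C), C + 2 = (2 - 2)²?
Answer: -6960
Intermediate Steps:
C = -2 (C = -2 + (2 - 2)² = -2 + 0² = -2 + 0 = -2)
Y = -3/2 (Y = (0 + 3)/(0 - 2) = 3/(-2) = 3*(-½) = -3/2 ≈ -1.5000)
q(z, V) = -9 + V
O(P, p) = -3*P/2
(-126 + O(q(6, 5), -2))*58 = (-126 - 3*(-9 + 5)/2)*58 = (-126 - 3/2*(-4))*58 = (-126 + 6)*58 = -120*58 = -6960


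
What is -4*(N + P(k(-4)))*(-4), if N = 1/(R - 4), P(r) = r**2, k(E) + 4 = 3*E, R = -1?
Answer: 20464/5 ≈ 4092.8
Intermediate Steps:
k(E) = -4 + 3*E
N = -1/5 (N = 1/(-1 - 4) = 1/(-5) = -1/5 ≈ -0.20000)
-4*(N + P(k(-4)))*(-4) = -4*(-1/5 + (-4 + 3*(-4))**2)*(-4) = -4*(-1/5 + (-4 - 12)**2)*(-4) = -4*(-1/5 + (-16)**2)*(-4) = -4*(-1/5 + 256)*(-4) = -5116*(-4)/5 = -4*(-5116/5) = 20464/5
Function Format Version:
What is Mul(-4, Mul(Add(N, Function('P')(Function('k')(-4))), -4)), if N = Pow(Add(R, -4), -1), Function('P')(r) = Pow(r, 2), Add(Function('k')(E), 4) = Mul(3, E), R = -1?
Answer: Rational(20464, 5) ≈ 4092.8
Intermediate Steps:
Function('k')(E) = Add(-4, Mul(3, E))
N = Rational(-1, 5) (N = Pow(Add(-1, -4), -1) = Pow(-5, -1) = Rational(-1, 5) ≈ -0.20000)
Mul(-4, Mul(Add(N, Function('P')(Function('k')(-4))), -4)) = Mul(-4, Mul(Add(Rational(-1, 5), Pow(Add(-4, Mul(3, -4)), 2)), -4)) = Mul(-4, Mul(Add(Rational(-1, 5), Pow(Add(-4, -12), 2)), -4)) = Mul(-4, Mul(Add(Rational(-1, 5), Pow(-16, 2)), -4)) = Mul(-4, Mul(Add(Rational(-1, 5), 256), -4)) = Mul(-4, Mul(Rational(1279, 5), -4)) = Mul(-4, Rational(-5116, 5)) = Rational(20464, 5)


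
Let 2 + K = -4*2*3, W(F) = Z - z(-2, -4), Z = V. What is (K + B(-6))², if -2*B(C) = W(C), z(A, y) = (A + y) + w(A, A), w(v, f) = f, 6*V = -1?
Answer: 128881/144 ≈ 895.01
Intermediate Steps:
V = -⅙ (V = (⅙)*(-1) = -⅙ ≈ -0.16667)
Z = -⅙ ≈ -0.16667
z(A, y) = y + 2*A (z(A, y) = (A + y) + A = y + 2*A)
W(F) = 47/6 (W(F) = -⅙ - (-4 + 2*(-2)) = -⅙ - (-4 - 4) = -⅙ - 1*(-8) = -⅙ + 8 = 47/6)
K = -26 (K = -2 - 4*2*3 = -2 - 8*3 = -2 - 24 = -26)
B(C) = -47/12 (B(C) = -½*47/6 = -47/12)
(K + B(-6))² = (-26 - 47/12)² = (-359/12)² = 128881/144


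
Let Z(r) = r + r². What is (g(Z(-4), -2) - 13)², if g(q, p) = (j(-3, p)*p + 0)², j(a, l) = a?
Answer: 529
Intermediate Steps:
g(q, p) = 9*p² (g(q, p) = (-3*p + 0)² = (-3*p)² = 9*p²)
(g(Z(-4), -2) - 13)² = (9*(-2)² - 13)² = (9*4 - 13)² = (36 - 13)² = 23² = 529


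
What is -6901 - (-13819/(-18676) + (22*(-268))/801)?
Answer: -103136299199/14959476 ≈ -6894.4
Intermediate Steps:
-6901 - (-13819/(-18676) + (22*(-268))/801) = -6901 - (-13819*(-1/18676) - 5896*1/801) = -6901 - (13819/18676 - 5896/801) = -6901 - 1*(-99044677/14959476) = -6901 + 99044677/14959476 = -103136299199/14959476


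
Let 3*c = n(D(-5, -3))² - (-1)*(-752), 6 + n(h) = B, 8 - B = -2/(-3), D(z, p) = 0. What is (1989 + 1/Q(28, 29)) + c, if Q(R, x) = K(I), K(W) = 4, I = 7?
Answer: 187831/108 ≈ 1739.2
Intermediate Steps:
Q(R, x) = 4
B = 22/3 (B = 8 - (-2)/(-3) = 8 - (-2)*(-1)/3 = 8 - 1*⅔ = 8 - ⅔ = 22/3 ≈ 7.3333)
n(h) = 4/3 (n(h) = -6 + 22/3 = 4/3)
c = -6752/27 (c = ((4/3)² - (-1)*(-752))/3 = (16/9 - 1*752)/3 = (16/9 - 752)/3 = (⅓)*(-6752/9) = -6752/27 ≈ -250.07)
(1989 + 1/Q(28, 29)) + c = (1989 + 1/4) - 6752/27 = (1989 + ¼) - 6752/27 = 7957/4 - 6752/27 = 187831/108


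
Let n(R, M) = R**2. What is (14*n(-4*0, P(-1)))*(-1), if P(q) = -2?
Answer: 0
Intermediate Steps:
(14*n(-4*0, P(-1)))*(-1) = (14*(-4*0)**2)*(-1) = (14*0**2)*(-1) = (14*0)*(-1) = 0*(-1) = 0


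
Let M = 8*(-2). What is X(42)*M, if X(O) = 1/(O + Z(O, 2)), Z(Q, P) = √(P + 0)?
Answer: -336/881 + 8*√2/881 ≈ -0.36854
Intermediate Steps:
Z(Q, P) = √P
X(O) = 1/(O + √2)
M = -16
X(42)*M = -16/(42 + √2)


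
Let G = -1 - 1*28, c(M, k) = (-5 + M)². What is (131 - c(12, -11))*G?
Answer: -2378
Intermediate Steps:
G = -29 (G = -1 - 28 = -29)
(131 - c(12, -11))*G = (131 - (-5 + 12)²)*(-29) = (131 - 1*7²)*(-29) = (131 - 1*49)*(-29) = (131 - 49)*(-29) = 82*(-29) = -2378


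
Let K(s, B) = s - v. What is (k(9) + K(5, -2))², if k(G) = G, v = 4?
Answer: 100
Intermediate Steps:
K(s, B) = -4 + s (K(s, B) = s - 1*4 = s - 4 = -4 + s)
(k(9) + K(5, -2))² = (9 + (-4 + 5))² = (9 + 1)² = 10² = 100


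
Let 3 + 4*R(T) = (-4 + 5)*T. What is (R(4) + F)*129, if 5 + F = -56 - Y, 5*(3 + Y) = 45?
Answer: -34443/4 ≈ -8610.8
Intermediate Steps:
R(T) = -¾ + T/4 (R(T) = -¾ + ((-4 + 5)*T)/4 = -¾ + (1*T)/4 = -¾ + T/4)
Y = 6 (Y = -3 + (⅕)*45 = -3 + 9 = 6)
F = -67 (F = -5 + (-56 - 1*6) = -5 + (-56 - 6) = -5 - 62 = -67)
(R(4) + F)*129 = ((-¾ + (¼)*4) - 67)*129 = ((-¾ + 1) - 67)*129 = (¼ - 67)*129 = -267/4*129 = -34443/4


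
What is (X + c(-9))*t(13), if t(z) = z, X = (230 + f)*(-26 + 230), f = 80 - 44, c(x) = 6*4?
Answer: 705744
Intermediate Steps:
c(x) = 24
f = 36
X = 54264 (X = (230 + 36)*(-26 + 230) = 266*204 = 54264)
(X + c(-9))*t(13) = (54264 + 24)*13 = 54288*13 = 705744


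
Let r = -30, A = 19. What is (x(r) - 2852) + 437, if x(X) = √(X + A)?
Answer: -2415 + I*√11 ≈ -2415.0 + 3.3166*I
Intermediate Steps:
x(X) = √(19 + X) (x(X) = √(X + 19) = √(19 + X))
(x(r) - 2852) + 437 = (√(19 - 30) - 2852) + 437 = (√(-11) - 2852) + 437 = (I*√11 - 2852) + 437 = (-2852 + I*√11) + 437 = -2415 + I*√11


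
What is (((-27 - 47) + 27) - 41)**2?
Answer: 7744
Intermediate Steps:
(((-27 - 47) + 27) - 41)**2 = ((-74 + 27) - 41)**2 = (-47 - 41)**2 = (-88)**2 = 7744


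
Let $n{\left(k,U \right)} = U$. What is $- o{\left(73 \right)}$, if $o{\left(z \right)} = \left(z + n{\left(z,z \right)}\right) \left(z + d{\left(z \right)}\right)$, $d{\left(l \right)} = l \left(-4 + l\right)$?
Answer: $-746060$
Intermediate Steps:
$o{\left(z \right)} = 2 z \left(z + z \left(-4 + z\right)\right)$ ($o{\left(z \right)} = \left(z + z\right) \left(z + z \left(-4 + z\right)\right) = 2 z \left(z + z \left(-4 + z\right)\right)$)
$- o{\left(73 \right)} = - 2 \cdot 73^{2} \left(-3 + 73\right) = - 2 \cdot 5329 \cdot 70 = \left(-1\right) 746060 = -746060$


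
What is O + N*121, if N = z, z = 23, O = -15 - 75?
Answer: 2693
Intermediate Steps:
O = -90
N = 23
O + N*121 = -90 + 23*121 = -90 + 2783 = 2693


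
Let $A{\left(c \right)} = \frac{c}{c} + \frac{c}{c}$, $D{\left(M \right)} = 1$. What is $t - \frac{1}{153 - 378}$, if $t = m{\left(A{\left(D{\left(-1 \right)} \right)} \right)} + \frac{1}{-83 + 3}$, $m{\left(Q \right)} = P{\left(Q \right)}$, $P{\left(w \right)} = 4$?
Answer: $\frac{14371}{3600} \approx 3.9919$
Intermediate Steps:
$A{\left(c \right)} = 2$ ($A{\left(c \right)} = 1 + 1 = 2$)
$m{\left(Q \right)} = 4$
$t = \frac{319}{80}$ ($t = 4 + \frac{1}{-83 + 3} = 4 + \frac{1}{-80} = 4 - \frac{1}{80} = \frac{319}{80} \approx 3.9875$)
$t - \frac{1}{153 - 378} = \frac{319}{80} - \frac{1}{153 - 378} = \frac{319}{80} - \frac{1}{-225} = \frac{319}{80} - - \frac{1}{225} = \frac{319}{80} + \frac{1}{225} = \frac{14371}{3600}$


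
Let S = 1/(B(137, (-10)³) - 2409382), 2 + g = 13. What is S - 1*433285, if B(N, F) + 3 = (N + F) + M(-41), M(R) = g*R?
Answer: -1044519716216/2410699 ≈ -4.3329e+5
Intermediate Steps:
g = 11 (g = -2 + 13 = 11)
M(R) = 11*R
B(N, F) = -454 + F + N (B(N, F) = -3 + ((N + F) + 11*(-41)) = -3 + ((F + N) - 451) = -3 + (-451 + F + N) = -454 + F + N)
S = -1/2410699 (S = 1/((-454 + (-10)³ + 137) - 2409382) = 1/((-454 - 1000 + 137) - 2409382) = 1/(-1317 - 2409382) = 1/(-2410699) = -1/2410699 ≈ -4.1482e-7)
S - 1*433285 = -1/2410699 - 1*433285 = -1/2410699 - 433285 = -1044519716216/2410699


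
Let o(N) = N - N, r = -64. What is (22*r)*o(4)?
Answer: 0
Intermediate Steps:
o(N) = 0
(22*r)*o(4) = (22*(-64))*0 = -1408*0 = 0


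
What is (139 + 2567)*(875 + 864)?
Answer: 4705734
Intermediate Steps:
(139 + 2567)*(875 + 864) = 2706*1739 = 4705734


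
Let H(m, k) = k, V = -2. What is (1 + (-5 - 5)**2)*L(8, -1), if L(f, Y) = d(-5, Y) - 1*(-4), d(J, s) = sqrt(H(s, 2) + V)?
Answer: 404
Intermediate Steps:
d(J, s) = 0 (d(J, s) = sqrt(2 - 2) = sqrt(0) = 0)
L(f, Y) = 4 (L(f, Y) = 0 - 1*(-4) = 0 + 4 = 4)
(1 + (-5 - 5)**2)*L(8, -1) = (1 + (-5 - 5)**2)*4 = (1 + (-10)**2)*4 = (1 + 100)*4 = 101*4 = 404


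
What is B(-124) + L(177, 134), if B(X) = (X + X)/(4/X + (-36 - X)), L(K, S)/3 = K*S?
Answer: 194029270/2727 ≈ 71151.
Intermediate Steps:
L(K, S) = 3*K*S (L(K, S) = 3*(K*S) = 3*K*S)
B(X) = 2*X/(-36 - X + 4/X) (B(X) = (2*X)/(-36 - X + 4/X) = 2*X/(-36 - X + 4/X))
B(-124) + L(177, 134) = -2*(-124)²/(-4 + (-124)² + 36*(-124)) + 3*177*134 = -2*15376/(-4 + 15376 - 4464) + 71154 = -2*15376/10908 + 71154 = -2*15376*1/10908 + 71154 = -7688/2727 + 71154 = 194029270/2727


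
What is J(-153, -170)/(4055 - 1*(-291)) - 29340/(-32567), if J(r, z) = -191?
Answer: 121291343/141536182 ≈ 0.85696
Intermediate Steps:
J(-153, -170)/(4055 - 1*(-291)) - 29340/(-32567) = -191/(4055 - 1*(-291)) - 29340/(-32567) = -191/(4055 + 291) - 29340*(-1/32567) = -191/4346 + 29340/32567 = 121291343/141536182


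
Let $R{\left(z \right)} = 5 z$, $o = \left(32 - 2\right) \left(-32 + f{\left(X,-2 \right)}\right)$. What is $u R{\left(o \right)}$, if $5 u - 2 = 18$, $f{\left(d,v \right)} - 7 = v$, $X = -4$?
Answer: $-16200$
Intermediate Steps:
$f{\left(d,v \right)} = 7 + v$
$o = -810$ ($o = \left(32 - 2\right) \left(-32 + \left(7 - 2\right)\right) = 30 \left(-32 + 5\right) = 30 \left(-27\right) = -810$)
$u = 4$ ($u = \frac{2}{5} + \frac{1}{5} \cdot 18 = \frac{2}{5} + \frac{18}{5} = 4$)
$u R{\left(o \right)} = 4 \cdot 5 \left(-810\right) = 4 \left(-4050\right) = -16200$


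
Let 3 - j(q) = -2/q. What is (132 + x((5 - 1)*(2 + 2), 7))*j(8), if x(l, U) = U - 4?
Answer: 1755/4 ≈ 438.75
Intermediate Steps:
x(l, U) = -4 + U
j(q) = 3 + 2/q (j(q) = 3 - (-2)/q = 3 + 2/q)
(132 + x((5 - 1)*(2 + 2), 7))*j(8) = (132 + (-4 + 7))*(3 + 2/8) = (132 + 3)*(3 + 2*(⅛)) = 135*(3 + ¼) = 135*(13/4) = 1755/4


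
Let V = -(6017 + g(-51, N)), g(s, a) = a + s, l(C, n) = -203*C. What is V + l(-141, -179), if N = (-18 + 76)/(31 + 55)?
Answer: 974222/43 ≈ 22656.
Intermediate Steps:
N = 29/43 (N = 58/86 = 58*(1/86) = 29/43 ≈ 0.67442)
V = -256567/43 (V = -(6017 + (29/43 - 51)) = -(6017 - 2164/43) = -1*256567/43 = -256567/43 ≈ -5966.7)
V + l(-141, -179) = -256567/43 - 203*(-141) = -256567/43 + 28623 = 974222/43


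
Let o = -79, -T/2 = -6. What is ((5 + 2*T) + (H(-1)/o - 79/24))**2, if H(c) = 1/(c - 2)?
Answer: 2376660001/3594816 ≈ 661.14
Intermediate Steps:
T = 12 (T = -2*(-6) = 12)
H(c) = 1/(-2 + c)
((5 + 2*T) + (H(-1)/o - 79/24))**2 = ((5 + 2*12) + (1/(-2 - 1*(-79)) - 79/24))**2 = ((5 + 24) + (-1/79/(-3) - 79*1/24))**2 = (29 + (-1/3*(-1/79) - 79/24))**2 = (29 + (1/237 - 79/24))**2 = (29 - 6233/1896)**2 = (48751/1896)**2 = 2376660001/3594816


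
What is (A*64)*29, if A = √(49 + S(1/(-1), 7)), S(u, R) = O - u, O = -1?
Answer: 12992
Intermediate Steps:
S(u, R) = -1 - u
A = 7 (A = √(49 + (-1 - 1/(-1))) = √(49 + (-1 - (-1))) = √(49 + (-1 - 1*(-1))) = √(49 + (-1 + 1)) = √(49 + 0) = √49 = 7)
(A*64)*29 = (7*64)*29 = 448*29 = 12992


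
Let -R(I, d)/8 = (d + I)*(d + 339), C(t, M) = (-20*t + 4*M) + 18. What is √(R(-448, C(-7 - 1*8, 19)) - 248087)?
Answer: √68569 ≈ 261.86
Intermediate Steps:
C(t, M) = 18 - 20*t + 4*M
R(I, d) = -8*(339 + d)*(I + d) (R(I, d) = -8*(d + I)*(d + 339) = -8*(I + d)*(339 + d) = -8*(339 + d)*(I + d))
√(R(-448, C(-7 - 1*8, 19)) - 248087) = √((-2712*(-448) - 2712*(18 - 20*(-7 - 1*8) + 4*19) - 8*(18 - 20*(-7 - 1*8) + 4*19)² - 8*(-448)*(18 - 20*(-7 - 1*8) + 4*19)) - 248087) = √((1214976 - 2712*(18 - 20*(-7 - 8) + 76) - 8*(18 - 20*(-7 - 8) + 76)² - 8*(-448)*(18 - 20*(-7 - 8) + 76)) - 248087) = √((1214976 - 2712*(18 - 20*(-15) + 76) - 8*(18 - 20*(-15) + 76)² - 8*(-448)*(18 - 20*(-15) + 76)) - 248087) = √((1214976 - 2712*(18 + 300 + 76) - 8*(18 + 300 + 76)² - 8*(-448)*(18 + 300 + 76)) - 248087) = √((1214976 - 2712*394 - 8*394² - 8*(-448)*394) - 248087) = √((1214976 - 1068528 - 8*155236 + 1412096) - 248087) = √((1214976 - 1068528 - 1241888 + 1412096) - 248087) = √(316656 - 248087) = √68569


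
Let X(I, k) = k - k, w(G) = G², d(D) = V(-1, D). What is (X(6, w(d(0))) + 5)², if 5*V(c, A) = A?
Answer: 25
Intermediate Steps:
V(c, A) = A/5
d(D) = D/5
X(I, k) = 0
(X(6, w(d(0))) + 5)² = (0 + 5)² = 5² = 25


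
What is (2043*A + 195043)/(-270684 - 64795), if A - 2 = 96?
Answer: -395257/335479 ≈ -1.1782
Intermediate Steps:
A = 98 (A = 2 + 96 = 98)
(2043*A + 195043)/(-270684 - 64795) = (2043*98 + 195043)/(-270684 - 64795) = (200214 + 195043)/(-335479) = 395257*(-1/335479) = -395257/335479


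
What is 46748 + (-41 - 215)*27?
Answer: 39836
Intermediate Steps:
46748 + (-41 - 215)*27 = 46748 - 256*27 = 46748 - 6912 = 39836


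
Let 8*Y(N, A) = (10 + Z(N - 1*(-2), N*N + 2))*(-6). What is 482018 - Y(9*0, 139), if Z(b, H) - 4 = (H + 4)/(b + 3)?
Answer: 2410147/5 ≈ 4.8203e+5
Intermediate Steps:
Z(b, H) = 4 + (4 + H)/(3 + b) (Z(b, H) = 4 + (H + 4)/(b + 3) = 4 + (4 + H)/(3 + b))
Y(N, A) = -15/2 - 3*(26 + N² + 4*N)/(4*(5 + N)) (Y(N, A) = ((10 + (16 + (N*N + 2) + 4*(N - 1*(-2)))/(3 + (N - 1*(-2))))*(-6))/8 = ((10 + (16 + (N² + 2) + 4*(N + 2))/(3 + (N + 2)))*(-6))/8 = ((10 + (16 + (2 + N²) + 4*(2 + N))/(3 + (2 + N)))*(-6))/8 = ((10 + (16 + (2 + N²) + (8 + 4*N))/(5 + N))*(-6))/8 = ((10 + (26 + N² + 4*N)/(5 + N))*(-6))/8 = (-60 - 6*(26 + N² + 4*N)/(5 + N))/8 = -15/2 - 3*(26 + N² + 4*N)/(4*(5 + N)))
482018 - Y(9*0, 139) = 482018 - 3*(-76 - (9*0)² - 126*0)/(4*(5 + 9*0)) = 482018 - 3*(-76 - 1*0² - 14*0)/(4*(5 + 0)) = 482018 - 3*(-76 - 1*0 + 0)/(4*5) = 482018 - 3*(-76 + 0 + 0)/(4*5) = 482018 - 3*(-76)/(4*5) = 482018 - 1*(-57/5) = 482018 + 57/5 = 2410147/5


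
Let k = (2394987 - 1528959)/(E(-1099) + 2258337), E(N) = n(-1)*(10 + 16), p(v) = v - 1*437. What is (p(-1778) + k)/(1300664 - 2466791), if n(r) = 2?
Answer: 5001465607/2633568389403 ≈ 0.0018991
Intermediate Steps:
p(v) = -437 + v (p(v) = v - 437 = -437 + v)
E(N) = 52 (E(N) = 2*(10 + 16) = 2*26 = 52)
k = 866028/2258389 (k = (2394987 - 1528959)/(52 + 2258337) = 866028/2258389 ≈ 0.38347)
(p(-1778) + k)/(1300664 - 2466791) = ((-437 - 1778) + 866028/2258389)/(1300664 - 2466791) = (-2215 + 866028/2258389)/(-1166127) = -5001465607/2258389*(-1/1166127) = 5001465607/2633568389403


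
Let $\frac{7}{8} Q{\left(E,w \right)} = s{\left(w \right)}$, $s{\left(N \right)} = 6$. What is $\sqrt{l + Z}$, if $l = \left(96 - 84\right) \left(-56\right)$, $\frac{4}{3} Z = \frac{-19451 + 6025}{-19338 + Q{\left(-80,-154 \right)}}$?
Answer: $\frac{i \sqrt{1366158642569}}{45106} \approx 25.913 i$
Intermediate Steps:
$Q{\left(E,w \right)} = \frac{48}{7}$ ($Q{\left(E,w \right)} = \frac{8}{7} \cdot 6 = \frac{48}{7}$)
$Z = \frac{46991}{90212}$ ($Z = \frac{3 \frac{-19451 + 6025}{-19338 + \frac{48}{7}}}{4} = \frac{3 \left(- \frac{13426}{- \frac{135318}{7}}\right)}{4} = \frac{3 \left(\left(-13426\right) \left(- \frac{7}{135318}\right)\right)}{4} = \frac{3}{4} \cdot \frac{46991}{67659} = \frac{46991}{90212} \approx 0.5209$)
$l = -672$ ($l = 12 \left(-56\right) = -672$)
$\sqrt{l + Z} = \sqrt{-672 + \frac{46991}{90212}} = \sqrt{- \frac{60575473}{90212}} = \frac{i \sqrt{1366158642569}}{45106}$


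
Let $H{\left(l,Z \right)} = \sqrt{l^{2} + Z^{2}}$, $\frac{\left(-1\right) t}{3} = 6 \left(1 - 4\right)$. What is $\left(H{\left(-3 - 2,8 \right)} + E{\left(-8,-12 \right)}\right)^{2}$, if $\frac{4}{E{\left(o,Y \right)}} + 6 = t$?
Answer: $\frac{12817}{144} + \frac{\sqrt{89}}{6} \approx 90.579$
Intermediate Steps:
$t = 54$ ($t = - 3 \cdot 6 \left(1 - 4\right) = - 3 \cdot 6 \left(-3\right) = \left(-3\right) \left(-18\right) = 54$)
$E{\left(o,Y \right)} = \frac{1}{12}$ ($E{\left(o,Y \right)} = \frac{4}{-6 + 54} = \frac{4}{48} = 4 \cdot \frac{1}{48} = \frac{1}{12}$)
$H{\left(l,Z \right)} = \sqrt{Z^{2} + l^{2}}$
$\left(H{\left(-3 - 2,8 \right)} + E{\left(-8,-12 \right)}\right)^{2} = \left(\sqrt{8^{2} + \left(-3 - 2\right)^{2}} + \frac{1}{12}\right)^{2} = \left(\sqrt{64 + \left(-3 - 2\right)^{2}} + \frac{1}{12}\right)^{2} = \left(\sqrt{64 + \left(-5\right)^{2}} + \frac{1}{12}\right)^{2} = \left(\sqrt{64 + 25} + \frac{1}{12}\right)^{2} = \left(\sqrt{89} + \frac{1}{12}\right)^{2} = \left(\frac{1}{12} + \sqrt{89}\right)^{2}$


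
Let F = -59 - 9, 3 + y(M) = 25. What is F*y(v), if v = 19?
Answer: -1496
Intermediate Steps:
y(M) = 22 (y(M) = -3 + 25 = 22)
F = -68
F*y(v) = -68*22 = -1496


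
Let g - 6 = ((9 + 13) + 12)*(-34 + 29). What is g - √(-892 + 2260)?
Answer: -164 - 6*√38 ≈ -200.99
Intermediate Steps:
g = -164 (g = 6 + ((9 + 13) + 12)*(-34 + 29) = 6 + (22 + 12)*(-5) = 6 + 34*(-5) = 6 - 170 = -164)
g - √(-892 + 2260) = -164 - √(-892 + 2260) = -164 - √1368 = -164 - 6*√38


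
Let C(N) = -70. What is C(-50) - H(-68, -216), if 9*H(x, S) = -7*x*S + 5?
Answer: 102181/9 ≈ 11353.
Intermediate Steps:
H(x, S) = 5/9 - 7*S*x/9 (H(x, S) = (-7*x*S + 5)/9 = (-7*S*x + 5)/9 = (5 - 7*S*x)/9 = 5/9 - 7*S*x/9)
C(-50) - H(-68, -216) = -70 - (5/9 - 7/9*(-216)*(-68)) = -70 - (5/9 - 11424) = -70 - 1*(-102811/9) = -70 + 102811/9 = 102181/9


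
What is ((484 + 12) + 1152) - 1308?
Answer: 340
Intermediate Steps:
((484 + 12) + 1152) - 1308 = (496 + 1152) - 1308 = 1648 - 1308 = 340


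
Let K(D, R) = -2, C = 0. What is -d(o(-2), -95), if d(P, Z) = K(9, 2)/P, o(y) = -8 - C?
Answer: -1/4 ≈ -0.25000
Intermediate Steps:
o(y) = -8 (o(y) = -8 - 1*0 = -8 + 0 = -8)
d(P, Z) = -2/P
-d(o(-2), -95) = -(-2)/(-8) = -(-2)*(-1)/8 = -1*1/4 = -1/4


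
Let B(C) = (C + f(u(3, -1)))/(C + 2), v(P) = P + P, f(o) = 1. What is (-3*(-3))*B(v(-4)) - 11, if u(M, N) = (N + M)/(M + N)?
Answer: -1/2 ≈ -0.50000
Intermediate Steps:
u(M, N) = 1 (u(M, N) = (M + N)/(M + N) = 1)
v(P) = 2*P
B(C) = (1 + C)/(2 + C) (B(C) = (C + 1)/(C + 2) = (1 + C)/(2 + C))
(-3*(-3))*B(v(-4)) - 11 = (-3*(-3))*((1 + 2*(-4))/(2 + 2*(-4))) - 11 = 9*((1 - 8)/(2 - 8)) - 11 = 9*(-7/(-6)) - 11 = 9*(-1/6*(-7)) - 11 = 9*(7/6) - 11 = 21/2 - 11 = -1/2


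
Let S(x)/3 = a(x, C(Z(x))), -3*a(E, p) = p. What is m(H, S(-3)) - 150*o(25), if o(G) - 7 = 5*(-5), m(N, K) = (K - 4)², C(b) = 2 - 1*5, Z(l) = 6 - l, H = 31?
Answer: 2701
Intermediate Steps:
C(b) = -3 (C(b) = 2 - 5 = -3)
a(E, p) = -p/3
S(x) = 3 (S(x) = 3*(-⅓*(-3)) = 3*1 = 3)
m(N, K) = (-4 + K)²
o(G) = -18 (o(G) = 7 + 5*(-5) = 7 - 25 = -18)
m(H, S(-3)) - 150*o(25) = (-4 + 3)² - 150*(-18) = (-1)² + 2700 = 1 + 2700 = 2701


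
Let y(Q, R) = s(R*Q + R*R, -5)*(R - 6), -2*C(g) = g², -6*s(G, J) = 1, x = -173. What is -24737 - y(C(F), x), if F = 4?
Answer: -148601/6 ≈ -24767.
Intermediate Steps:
s(G, J) = -⅙ (s(G, J) = -⅙*1 = -⅙)
C(g) = -g²/2
y(Q, R) = 1 - R/6 (y(Q, R) = -(R - 6)/6 = -(-6 + R)/6 = 1 - R/6)
-24737 - y(C(F), x) = -24737 - (1 - ⅙*(-173)) = -24737 - (1 + 173/6) = -24737 - 1*179/6 = -24737 - 179/6 = -148601/6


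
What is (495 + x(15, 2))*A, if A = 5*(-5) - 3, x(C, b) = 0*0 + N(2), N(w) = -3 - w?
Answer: -13720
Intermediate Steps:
x(C, b) = -5 (x(C, b) = 0*0 + (-3 - 1*2) = 0 + (-3 - 2) = 0 - 5 = -5)
A = -28 (A = -25 - 3 = -28)
(495 + x(15, 2))*A = (495 - 5)*(-28) = 490*(-28) = -13720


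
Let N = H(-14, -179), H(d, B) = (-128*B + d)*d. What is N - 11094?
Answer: -331666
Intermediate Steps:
H(d, B) = d*(d - 128*B) (H(d, B) = (d - 128*B)*d = d*(d - 128*B))
N = -320572 (N = -14*(-14 - 128*(-179)) = -14*(-14 + 22912) = -14*22898 = -320572)
N - 11094 = -320572 - 11094 = -331666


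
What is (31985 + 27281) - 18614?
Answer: 40652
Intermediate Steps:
(31985 + 27281) - 18614 = 59266 - 18614 = 40652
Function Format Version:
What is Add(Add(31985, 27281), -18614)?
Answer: 40652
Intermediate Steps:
Add(Add(31985, 27281), -18614) = Add(59266, -18614) = 40652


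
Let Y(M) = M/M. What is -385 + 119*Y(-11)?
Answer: -266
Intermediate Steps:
Y(M) = 1
-385 + 119*Y(-11) = -385 + 119*1 = -385 + 119 = -266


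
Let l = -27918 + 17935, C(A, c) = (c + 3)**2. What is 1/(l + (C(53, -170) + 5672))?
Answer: 1/23578 ≈ 4.2412e-5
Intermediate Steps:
C(A, c) = (3 + c)**2
l = -9983
1/(l + (C(53, -170) + 5672)) = 1/(-9983 + ((3 - 170)**2 + 5672)) = 1/(-9983 + ((-167)**2 + 5672)) = 1/(-9983 + (27889 + 5672)) = 1/(-9983 + 33561) = 1/23578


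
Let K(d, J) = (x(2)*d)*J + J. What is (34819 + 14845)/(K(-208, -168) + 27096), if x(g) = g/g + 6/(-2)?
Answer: -3104/2685 ≈ -1.1561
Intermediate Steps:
x(g) = -2 (x(g) = 1 + 6*(-½) = 1 - 3 = -2)
K(d, J) = J - 2*J*d (K(d, J) = (-2*d)*J + J = -2*J*d + J = J - 2*J*d)
(34819 + 14845)/(K(-208, -168) + 27096) = (34819 + 14845)/(-168*(1 - 2*(-208)) + 27096) = 49664/(-168*(1 + 416) + 27096) = 49664/(-168*417 + 27096) = 49664/(-70056 + 27096) = 49664/(-42960) = 49664*(-1/42960) = -3104/2685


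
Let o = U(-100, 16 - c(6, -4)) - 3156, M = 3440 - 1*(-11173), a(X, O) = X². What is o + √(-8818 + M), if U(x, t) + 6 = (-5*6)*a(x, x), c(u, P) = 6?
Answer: -303162 + √5795 ≈ -3.0309e+5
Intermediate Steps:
U(x, t) = -6 - 30*x² (U(x, t) = -6 + (-5*6)*x² = -6 - 30*x²)
M = 14613 (M = 3440 + 11173 = 14613)
o = -303162 (o = (-6 - 30*(-100)²) - 3156 = (-6 - 30*10000) - 3156 = (-6 - 300000) - 3156 = -300006 - 3156 = -303162)
o + √(-8818 + M) = -303162 + √(-8818 + 14613) = -303162 + √5795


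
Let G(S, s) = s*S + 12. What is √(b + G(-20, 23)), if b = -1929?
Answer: I*√2377 ≈ 48.755*I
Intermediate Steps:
G(S, s) = 12 + S*s (G(S, s) = S*s + 12 = 12 + S*s)
√(b + G(-20, 23)) = √(-1929 + (12 - 20*23)) = √(-1929 + (12 - 460)) = √(-1929 - 448) = √(-2377) = I*√2377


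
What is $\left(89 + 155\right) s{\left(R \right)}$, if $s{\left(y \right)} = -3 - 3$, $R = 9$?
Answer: $-1464$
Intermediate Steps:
$s{\left(y \right)} = -6$
$\left(89 + 155\right) s{\left(R \right)} = \left(89 + 155\right) \left(-6\right) = 244 \left(-6\right) = -1464$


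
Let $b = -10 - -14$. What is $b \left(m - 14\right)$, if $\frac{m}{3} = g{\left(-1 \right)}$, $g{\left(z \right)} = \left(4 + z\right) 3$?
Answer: $52$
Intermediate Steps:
$b = 4$ ($b = -10 + 14 = 4$)
$g{\left(z \right)} = 12 + 3 z$
$m = 27$ ($m = 3 \left(12 + 3 \left(-1\right)\right) = 3 \left(12 - 3\right) = 3 \cdot 9 = 27$)
$b \left(m - 14\right) = 4 \left(27 - 14\right) = 4 \cdot 13 = 52$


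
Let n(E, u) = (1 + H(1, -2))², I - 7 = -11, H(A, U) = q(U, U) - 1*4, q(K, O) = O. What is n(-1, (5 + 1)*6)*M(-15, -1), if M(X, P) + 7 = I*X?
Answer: 1325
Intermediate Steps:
H(A, U) = -4 + U (H(A, U) = U - 1*4 = U - 4 = -4 + U)
I = -4 (I = 7 - 11 = -4)
n(E, u) = 25 (n(E, u) = (1 + (-4 - 2))² = (1 - 6)² = (-5)² = 25)
M(X, P) = -7 - 4*X
n(-1, (5 + 1)*6)*M(-15, -1) = 25*(-7 - 4*(-15)) = 25*(-7 + 60) = 25*53 = 1325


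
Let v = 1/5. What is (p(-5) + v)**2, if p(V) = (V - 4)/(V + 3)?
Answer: 2209/100 ≈ 22.090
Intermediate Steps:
p(V) = (-4 + V)/(3 + V)
v = 1/5 ≈ 0.20000
(p(-5) + v)**2 = ((-4 - 5)/(3 - 5) + 1/5)**2 = (-9/(-2) + 1/5)**2 = (-1/2*(-9) + 1/5)**2 = (9/2 + 1/5)**2 = (47/10)**2 = 2209/100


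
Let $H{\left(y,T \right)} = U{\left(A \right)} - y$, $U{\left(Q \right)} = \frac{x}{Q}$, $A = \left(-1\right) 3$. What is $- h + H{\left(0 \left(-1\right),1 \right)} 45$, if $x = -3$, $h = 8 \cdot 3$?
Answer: $21$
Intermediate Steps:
$h = 24$
$A = -3$
$U{\left(Q \right)} = - \frac{3}{Q}$
$H{\left(y,T \right)} = 1 - y$ ($H{\left(y,T \right)} = - \frac{3}{-3} - y = \left(-3\right) \left(- \frac{1}{3}\right) - y = 1 - y$)
$- h + H{\left(0 \left(-1\right),1 \right)} 45 = \left(-1\right) 24 + \left(1 - 0 \left(-1\right)\right) 45 = -24 + \left(1 - 0\right) 45 = -24 + \left(1 + 0\right) 45 = -24 + 1 \cdot 45 = -24 + 45 = 21$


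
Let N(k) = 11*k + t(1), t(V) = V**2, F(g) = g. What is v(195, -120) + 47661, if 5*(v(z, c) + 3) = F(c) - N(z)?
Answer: 236024/5 ≈ 47205.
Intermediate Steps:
N(k) = 1 + 11*k (N(k) = 11*k + 1**2 = 11*k + 1 = 1 + 11*k)
v(z, c) = -16/5 - 11*z/5 + c/5 (v(z, c) = -3 + (c - (1 + 11*z))/5 = -3 + (c + (-1 - 11*z))/5 = -3 + (-1 + c - 11*z)/5 = -3 + (-1/5 - 11*z/5 + c/5) = -16/5 - 11*z/5 + c/5)
v(195, -120) + 47661 = (-16/5 - 11/5*195 + (1/5)*(-120)) + 47661 = (-16/5 - 429 - 24) + 47661 = -2281/5 + 47661 = 236024/5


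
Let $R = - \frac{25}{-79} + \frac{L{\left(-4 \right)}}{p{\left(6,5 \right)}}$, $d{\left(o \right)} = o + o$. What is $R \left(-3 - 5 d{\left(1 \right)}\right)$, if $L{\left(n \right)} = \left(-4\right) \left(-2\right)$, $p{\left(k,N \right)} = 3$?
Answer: $- \frac{9191}{237} \approx -38.781$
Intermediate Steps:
$L{\left(n \right)} = 8$
$d{\left(o \right)} = 2 o$
$R = \frac{707}{237}$ ($R = - \frac{25}{-79} + \frac{8}{3} = \left(-25\right) \left(- \frac{1}{79}\right) + 8 \cdot \frac{1}{3} = \frac{25}{79} + \frac{8}{3} = \frac{707}{237} \approx 2.9831$)
$R \left(-3 - 5 d{\left(1 \right)}\right) = \frac{707 \left(-3 - 5 \cdot 2 \cdot 1\right)}{237} = \frac{707 \left(-3 - 10\right)}{237} = \frac{707}{237} \left(-13\right) = - \frac{9191}{237}$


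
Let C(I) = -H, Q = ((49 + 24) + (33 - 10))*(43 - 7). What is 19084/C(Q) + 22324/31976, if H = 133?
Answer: -21687889/151886 ≈ -142.79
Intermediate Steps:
Q = 3456 (Q = (73 + 23)*36 = 96*36 = 3456)
C(I) = -133 (C(I) = -1*133 = -133)
19084/C(Q) + 22324/31976 = 19084/(-133) + 22324/31976 = 19084*(-1/133) + 22324*(1/31976) = -19084/133 + 5581/7994 = -21687889/151886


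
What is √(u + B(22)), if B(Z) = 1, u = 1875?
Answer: 2*√469 ≈ 43.313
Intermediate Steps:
√(u + B(22)) = √(1875 + 1) = √1876 = 2*√469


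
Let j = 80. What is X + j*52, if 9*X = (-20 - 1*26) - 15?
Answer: 37379/9 ≈ 4153.2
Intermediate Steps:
X = -61/9 (X = ((-20 - 1*26) - 15)/9 = ((-20 - 26) - 15)/9 = (-46 - 15)/9 = (1/9)*(-61) = -61/9 ≈ -6.7778)
X + j*52 = -61/9 + 80*52 = -61/9 + 4160 = 37379/9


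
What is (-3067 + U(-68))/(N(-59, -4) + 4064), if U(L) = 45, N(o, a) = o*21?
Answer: -3022/2825 ≈ -1.0697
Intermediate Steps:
N(o, a) = 21*o
(-3067 + U(-68))/(N(-59, -4) + 4064) = (-3067 + 45)/(21*(-59) + 4064) = -3022/(-1239 + 4064) = -3022/2825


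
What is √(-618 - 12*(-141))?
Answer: √1074 ≈ 32.772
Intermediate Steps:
√(-618 - 12*(-141)) = √(-618 + 1692) = √1074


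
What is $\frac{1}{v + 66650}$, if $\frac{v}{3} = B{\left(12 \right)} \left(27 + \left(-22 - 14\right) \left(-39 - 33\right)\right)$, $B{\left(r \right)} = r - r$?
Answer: $\frac{1}{66650} \approx 1.5004 \cdot 10^{-5}$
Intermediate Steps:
$B{\left(r \right)} = 0$
$v = 0$ ($v = 3 \cdot 0 \left(27 + \left(-22 - 14\right) \left(-39 - 33\right)\right) = 3 \cdot 0 \left(27 - -2592\right) = 3 \cdot 0 \left(27 + 2592\right) = 3 \cdot 0 \cdot 2619 = 3 \cdot 0 = 0$)
$\frac{1}{v + 66650} = \frac{1}{0 + 66650} = \frac{1}{66650}$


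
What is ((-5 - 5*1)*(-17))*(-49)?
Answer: -8330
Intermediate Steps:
((-5 - 5*1)*(-17))*(-49) = ((-5 - 5)*(-17))*(-49) = -10*(-17)*(-49) = 170*(-49) = -8330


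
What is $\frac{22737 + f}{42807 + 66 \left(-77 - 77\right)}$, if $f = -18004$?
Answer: $\frac{4733}{32643} \approx 0.14499$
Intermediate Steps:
$\frac{22737 + f}{42807 + 66 \left(-77 - 77\right)} = \frac{22737 - 18004}{42807 + 66 \left(-77 - 77\right)} = \frac{4733}{42807 + 66 \left(-154\right)} = \frac{4733}{42807 - 10164} = \frac{4733}{32643}$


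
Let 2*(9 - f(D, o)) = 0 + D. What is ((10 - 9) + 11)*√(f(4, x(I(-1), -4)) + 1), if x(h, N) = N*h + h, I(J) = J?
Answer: 24*√2 ≈ 33.941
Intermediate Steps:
x(h, N) = h + N*h
f(D, o) = 9 - D/2 (f(D, o) = 9 - (0 + D)/2 = 9 - D/2)
((10 - 9) + 11)*√(f(4, x(I(-1), -4)) + 1) = ((10 - 9) + 11)*√((9 - ½*4) + 1) = (1 + 11)*√((9 - 2) + 1) = 12*√(7 + 1) = 12*√8 = 12*(2*√2) = 24*√2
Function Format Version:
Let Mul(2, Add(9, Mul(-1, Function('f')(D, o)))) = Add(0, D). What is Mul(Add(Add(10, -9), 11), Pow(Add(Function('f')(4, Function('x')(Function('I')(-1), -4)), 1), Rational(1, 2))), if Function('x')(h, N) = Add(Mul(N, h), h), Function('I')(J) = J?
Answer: Mul(24, Pow(2, Rational(1, 2))) ≈ 33.941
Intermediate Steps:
Function('x')(h, N) = Add(h, Mul(N, h))
Function('f')(D, o) = Add(9, Mul(Rational(-1, 2), D)) (Function('f')(D, o) = Add(9, Mul(Rational(-1, 2), Add(0, D))) = Add(9, Mul(Rational(-1, 2), D)))
Mul(Add(Add(10, -9), 11), Pow(Add(Function('f')(4, Function('x')(Function('I')(-1), -4)), 1), Rational(1, 2))) = Mul(Add(Add(10, -9), 11), Pow(Add(Add(9, Mul(Rational(-1, 2), 4)), 1), Rational(1, 2))) = Mul(Add(1, 11), Pow(Add(Add(9, -2), 1), Rational(1, 2))) = Mul(12, Pow(Add(7, 1), Rational(1, 2))) = Mul(12, Pow(8, Rational(1, 2))) = Mul(12, Mul(2, Pow(2, Rational(1, 2)))) = Mul(24, Pow(2, Rational(1, 2)))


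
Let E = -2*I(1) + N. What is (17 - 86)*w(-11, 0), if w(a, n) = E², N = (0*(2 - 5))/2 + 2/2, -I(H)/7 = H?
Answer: -15525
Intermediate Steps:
I(H) = -7*H
N = 1 (N = (0*(-3))*(½) + 2*(½) = 0*(½) + 1 = 0 + 1 = 1)
E = 15 (E = -(-14) + 1 = -2*(-7) + 1 = 14 + 1 = 15)
w(a, n) = 225 (w(a, n) = 15² = 225)
(17 - 86)*w(-11, 0) = (17 - 86)*225 = -69*225 = -15525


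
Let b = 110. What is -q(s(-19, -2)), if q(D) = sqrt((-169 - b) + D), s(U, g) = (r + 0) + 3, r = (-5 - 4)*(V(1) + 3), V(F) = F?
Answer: -2*I*sqrt(78) ≈ -17.664*I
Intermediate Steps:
r = -36 (r = (-5 - 4)*(1 + 3) = -9*4 = -36)
s(U, g) = -33 (s(U, g) = (-36 + 0) + 3 = -36 + 3 = -33)
q(D) = sqrt(-279 + D) (q(D) = sqrt((-169 - 1*110) + D) = sqrt((-169 - 110) + D) = sqrt(-279 + D))
-q(s(-19, -2)) = -sqrt(-279 - 33) = -sqrt(-312) = -2*I*sqrt(78)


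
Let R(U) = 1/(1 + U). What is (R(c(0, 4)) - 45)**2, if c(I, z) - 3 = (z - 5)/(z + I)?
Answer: 450241/225 ≈ 2001.1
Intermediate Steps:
c(I, z) = 3 + (-5 + z)/(I + z) (c(I, z) = 3 + (z - 5)/(z + I) = 3 + (-5 + z)/(I + z))
(R(c(0, 4)) - 45)**2 = (1/(1 + (-5 + 3*0 + 4*4)/(0 + 4)) - 45)**2 = (1/(1 + (-5 + 0 + 16)/4) - 45)**2 = (1/(1 + (1/4)*11) - 45)**2 = (1/(1 + 11/4) - 45)**2 = (1/(15/4) - 45)**2 = (4/15 - 45)**2 = (-671/15)**2 = 450241/225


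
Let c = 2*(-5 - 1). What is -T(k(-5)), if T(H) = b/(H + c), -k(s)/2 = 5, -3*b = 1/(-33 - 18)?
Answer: 1/3366 ≈ 0.00029709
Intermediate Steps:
c = -12 (c = 2*(-6) = -12)
b = 1/153 (b = -1/(3*(-33 - 18)) = -⅓/(-51) = -⅓*(-1/51) = 1/153 ≈ 0.0065359)
k(s) = -10 (k(s) = -2*5 = -10)
T(H) = 1/(153*(-12 + H)) (T(H) = 1/(153*(H - 12)) = 1/(153*(-12 + H)))
-T(k(-5)) = -1/(153*(-12 - 10)) = -1/(153*(-22)) = -(-1)/(153*22) = -1*(-1/3366) = 1/3366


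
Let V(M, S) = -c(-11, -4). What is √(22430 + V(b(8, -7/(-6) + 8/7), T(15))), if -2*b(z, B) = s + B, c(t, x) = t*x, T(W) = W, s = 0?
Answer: √22386 ≈ 149.62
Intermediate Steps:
b(z, B) = -B/2 (b(z, B) = -(0 + B)/2 = -B/2)
V(M, S) = -44 (V(M, S) = -(-11)*(-4) = -1*44 = -44)
√(22430 + V(b(8, -7/(-6) + 8/7), T(15))) = √(22430 - 44) = √22386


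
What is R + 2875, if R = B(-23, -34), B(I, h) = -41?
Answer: 2834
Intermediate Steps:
R = -41
R + 2875 = -41 + 2875 = 2834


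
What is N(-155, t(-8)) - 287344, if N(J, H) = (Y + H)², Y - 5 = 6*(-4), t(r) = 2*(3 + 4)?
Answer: -287319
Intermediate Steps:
t(r) = 14 (t(r) = 2*7 = 14)
Y = -19 (Y = 5 + 6*(-4) = 5 - 24 = -19)
N(J, H) = (-19 + H)²
N(-155, t(-8)) - 287344 = (-19 + 14)² - 287344 = (-5)² - 287344 = 25 - 287344 = -287319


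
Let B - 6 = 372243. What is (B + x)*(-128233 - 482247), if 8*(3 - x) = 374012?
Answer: -198711545240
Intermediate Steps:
B = 372249 (B = 6 + 372243 = 372249)
x = -93497/2 (x = 3 - ⅛*374012 = 3 - 93503/2 = -93497/2 ≈ -46749.)
(B + x)*(-128233 - 482247) = (372249 - 93497/2)*(-128233 - 482247) = (651001/2)*(-610480) = -198711545240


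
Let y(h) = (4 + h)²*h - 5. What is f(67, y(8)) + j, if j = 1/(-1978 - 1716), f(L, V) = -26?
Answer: -96045/3694 ≈ -26.000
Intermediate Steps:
y(h) = -5 + h*(4 + h)² (y(h) = h*(4 + h)² - 5 = -5 + h*(4 + h)²)
j = -1/3694 (j = 1/(-3694) = -1/3694 ≈ -0.00027071)
f(67, y(8)) + j = -26 - 1/3694 = -96045/3694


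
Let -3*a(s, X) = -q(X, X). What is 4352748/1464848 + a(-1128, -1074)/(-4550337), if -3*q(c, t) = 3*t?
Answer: 450135133193/151489819404 ≈ 2.9714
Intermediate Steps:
q(c, t) = -t
a(s, X) = -X/3 (a(s, X) = -(-1)*(-X)/3 = -X/3)
4352748/1464848 + a(-1128, -1074)/(-4550337) = 4352748/1464848 - ⅓*(-1074)/(-4550337) = 4352748*(1/1464848) + 358*(-1/4550337) = 1088187/366212 - 358/4550337 = 450135133193/151489819404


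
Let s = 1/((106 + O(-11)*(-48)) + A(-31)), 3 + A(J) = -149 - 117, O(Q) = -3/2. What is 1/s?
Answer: -91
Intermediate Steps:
O(Q) = -3/2 (O(Q) = -3*1/2 = -3/2)
A(J) = -269 (A(J) = -3 + (-149 - 117) = -3 - 266 = -269)
s = -1/91 (s = 1/((106 - 3/2*(-48)) - 269) = 1/((106 + 72) - 269) = 1/(178 - 269) = 1/(-91) = -1/91 ≈ -0.010989)
1/s = 1/(-1/91) = -91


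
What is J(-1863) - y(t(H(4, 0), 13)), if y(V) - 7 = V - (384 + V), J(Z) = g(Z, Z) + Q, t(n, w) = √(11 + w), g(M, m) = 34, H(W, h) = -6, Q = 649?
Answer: 1060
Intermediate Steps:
J(Z) = 683 (J(Z) = 34 + 649 = 683)
y(V) = -377 (y(V) = 7 + (V - (384 + V)) = 7 + (V + (-384 - V)) = 7 - 384 = -377)
J(-1863) - y(t(H(4, 0), 13)) = 683 - 1*(-377) = 683 + 377 = 1060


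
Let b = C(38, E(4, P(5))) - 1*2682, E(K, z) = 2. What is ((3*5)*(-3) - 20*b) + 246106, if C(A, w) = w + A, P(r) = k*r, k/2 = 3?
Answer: 298901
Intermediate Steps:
k = 6 (k = 2*3 = 6)
P(r) = 6*r
C(A, w) = A + w
b = -2642 (b = (38 + 2) - 1*2682 = 40 - 2682 = -2642)
((3*5)*(-3) - 20*b) + 246106 = ((3*5)*(-3) - 20*(-2642)) + 246106 = (15*(-3) + 52840) + 246106 = (-45 + 52840) + 246106 = 52795 + 246106 = 298901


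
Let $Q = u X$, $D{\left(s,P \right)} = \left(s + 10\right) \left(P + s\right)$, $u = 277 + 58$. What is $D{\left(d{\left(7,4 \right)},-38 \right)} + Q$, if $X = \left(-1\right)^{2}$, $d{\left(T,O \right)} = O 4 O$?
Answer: $2259$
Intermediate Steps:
$d{\left(T,O \right)} = 4 O^{2}$ ($d{\left(T,O \right)} = 4 O O = 4 O^{2}$)
$u = 335$
$X = 1$
$D{\left(s,P \right)} = \left(10 + s\right) \left(P + s\right)$
$Q = 335$ ($Q = 335 \cdot 1 = 335$)
$D{\left(d{\left(7,4 \right)},-38 \right)} + Q = \left(\left(4 \cdot 4^{2}\right)^{2} + 10 \left(-38\right) + 10 \cdot 4 \cdot 4^{2} - 38 \cdot 4 \cdot 4^{2}\right) + 335 = \left(\left(4 \cdot 16\right)^{2} - 380 + 10 \cdot 4 \cdot 16 - 38 \cdot 4 \cdot 16\right) + 335 = \left(64^{2} - 380 + 10 \cdot 64 - 2432\right) + 335 = \left(4096 - 380 + 640 - 2432\right) + 335 = 1924 + 335 = 2259$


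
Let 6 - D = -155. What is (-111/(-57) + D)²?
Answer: 9585216/361 ≈ 26552.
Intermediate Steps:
D = 161 (D = 6 - 1*(-155) = 6 + 155 = 161)
(-111/(-57) + D)² = (-111/(-57) + 161)² = (-111*(-1/57) + 161)² = (37/19 + 161)² = (3096/19)² = 9585216/361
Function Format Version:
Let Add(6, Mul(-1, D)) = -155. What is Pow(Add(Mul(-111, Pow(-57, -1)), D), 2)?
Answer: Rational(9585216, 361) ≈ 26552.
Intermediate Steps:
D = 161 (D = Add(6, Mul(-1, -155)) = Add(6, 155) = 161)
Pow(Add(Mul(-111, Pow(-57, -1)), D), 2) = Pow(Add(Mul(-111, Pow(-57, -1)), 161), 2) = Pow(Add(Mul(-111, Rational(-1, 57)), 161), 2) = Pow(Add(Rational(37, 19), 161), 2) = Pow(Rational(3096, 19), 2) = Rational(9585216, 361)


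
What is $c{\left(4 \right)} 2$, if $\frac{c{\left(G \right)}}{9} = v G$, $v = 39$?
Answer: $2808$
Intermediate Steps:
$c{\left(G \right)} = 351 G$ ($c{\left(G \right)} = 9 \cdot 39 G = 351 G$)
$c{\left(4 \right)} 2 = 351 \cdot 4 \cdot 2 = 1404 \cdot 2 = 2808$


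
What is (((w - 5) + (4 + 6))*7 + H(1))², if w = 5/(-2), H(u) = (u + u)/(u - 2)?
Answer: 961/4 ≈ 240.25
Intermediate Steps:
H(u) = 2*u/(-2 + u) (H(u) = (2*u)/(-2 + u) = 2*u/(-2 + u))
w = -5/2 (w = 5*(-½) = -5/2 ≈ -2.5000)
(((w - 5) + (4 + 6))*7 + H(1))² = (((-5/2 - 5) + (4 + 6))*7 + 2*1/(-2 + 1))² = ((-15/2 + 10)*7 + 2*1/(-1))² = ((5/2)*7 + 2*1*(-1))² = (35/2 - 2)² = (31/2)² = 961/4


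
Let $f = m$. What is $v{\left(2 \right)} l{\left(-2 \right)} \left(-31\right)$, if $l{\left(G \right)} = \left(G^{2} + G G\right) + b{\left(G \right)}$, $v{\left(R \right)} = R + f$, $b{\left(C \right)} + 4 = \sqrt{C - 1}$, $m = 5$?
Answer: $-868 - 217 i \sqrt{3} \approx -868.0 - 375.85 i$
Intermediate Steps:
$b{\left(C \right)} = -4 + \sqrt{-1 + C}$ ($b{\left(C \right)} = -4 + \sqrt{C - 1} = -4 + \sqrt{-1 + C}$)
$f = 5$
$v{\left(R \right)} = 5 + R$ ($v{\left(R \right)} = R + 5 = 5 + R$)
$l{\left(G \right)} = -4 + \sqrt{-1 + G} + 2 G^{2}$ ($l{\left(G \right)} = \left(G^{2} + G G\right) + \left(-4 + \sqrt{-1 + G}\right) = \left(G^{2} + G^{2}\right) + \left(-4 + \sqrt{-1 + G}\right) = 2 G^{2} + \left(-4 + \sqrt{-1 + G}\right) = -4 + \sqrt{-1 + G} + 2 G^{2}$)
$v{\left(2 \right)} l{\left(-2 \right)} \left(-31\right) = \left(5 + 2\right) \left(-4 + \sqrt{-1 - 2} + 2 \left(-2\right)^{2}\right) \left(-31\right) = 7 \left(-4 + \sqrt{-3} + 2 \cdot 4\right) \left(-31\right) = 7 \left(-4 + i \sqrt{3} + 8\right) \left(-31\right) = 7 \left(4 + i \sqrt{3}\right) \left(-31\right) = \left(28 + 7 i \sqrt{3}\right) \left(-31\right) = -868 - 217 i \sqrt{3}$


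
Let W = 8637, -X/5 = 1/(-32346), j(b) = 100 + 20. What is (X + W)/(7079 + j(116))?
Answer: 279372407/232858854 ≈ 1.1997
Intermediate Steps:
j(b) = 120
X = 5/32346 (X = -5/(-32346) = -5*(-1/32346) = 5/32346 ≈ 0.00015458)
(X + W)/(7079 + j(116)) = (5/32346 + 8637)/(7079 + 120) = (279372407/32346)/7199 = (279372407/32346)*(1/7199) = 279372407/232858854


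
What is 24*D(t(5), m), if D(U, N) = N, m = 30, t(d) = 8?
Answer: 720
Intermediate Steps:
24*D(t(5), m) = 24*30 = 720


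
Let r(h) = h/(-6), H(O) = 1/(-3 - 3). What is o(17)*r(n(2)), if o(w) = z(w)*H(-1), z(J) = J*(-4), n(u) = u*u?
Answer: -68/9 ≈ -7.5556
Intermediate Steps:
n(u) = u²
z(J) = -4*J
H(O) = -⅙ (H(O) = 1/(-6) = -⅙)
o(w) = 2*w/3 (o(w) = -4*w*(-⅙) = 2*w/3)
r(h) = -h/6 (r(h) = h*(-⅙) = -h/6)
o(17)*r(n(2)) = ((⅔)*17)*(-⅙*2²) = 34*(-⅙*4)/3 = (34/3)*(-⅔) = -68/9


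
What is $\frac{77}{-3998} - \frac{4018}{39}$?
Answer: $- \frac{16066967}{155922} \approx -103.04$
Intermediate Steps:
$\frac{77}{-3998} - \frac{4018}{39} = 77 \left(- \frac{1}{3998}\right) - \frac{4018}{39} = - \frac{77}{3998} - \frac{4018}{39} = - \frac{16066967}{155922}$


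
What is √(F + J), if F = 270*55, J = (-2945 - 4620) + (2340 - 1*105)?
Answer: 4*√595 ≈ 97.570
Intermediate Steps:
J = -5330 (J = -7565 + (2340 - 105) = -7565 + 2235 = -5330)
F = 14850
√(F + J) = √(14850 - 5330) = √9520 = 4*√595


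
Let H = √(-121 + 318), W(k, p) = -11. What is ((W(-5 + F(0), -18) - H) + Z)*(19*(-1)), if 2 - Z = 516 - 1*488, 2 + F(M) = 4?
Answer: 703 + 19*√197 ≈ 969.68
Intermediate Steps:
F(M) = 2 (F(M) = -2 + 4 = 2)
H = √197 ≈ 14.036
Z = -26 (Z = 2 - (516 - 1*488) = 2 - (516 - 488) = 2 - 1*28 = 2 - 28 = -26)
((W(-5 + F(0), -18) - H) + Z)*(19*(-1)) = ((-11 - √197) - 26)*(19*(-1)) = (-37 - √197)*(-19) = 703 + 19*√197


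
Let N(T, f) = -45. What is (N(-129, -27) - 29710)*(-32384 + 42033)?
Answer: -287105995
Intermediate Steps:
(N(-129, -27) - 29710)*(-32384 + 42033) = (-45 - 29710)*(-32384 + 42033) = -29755*9649 = -287105995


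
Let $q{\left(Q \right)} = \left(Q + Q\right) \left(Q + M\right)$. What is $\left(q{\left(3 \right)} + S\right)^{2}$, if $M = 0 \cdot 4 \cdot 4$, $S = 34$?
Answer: $2704$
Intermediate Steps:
$M = 0$ ($M = 0 \cdot 4 = 0$)
$q{\left(Q \right)} = 2 Q^{2}$ ($q{\left(Q \right)} = \left(Q + Q\right) \left(Q + 0\right) = 2 Q Q = 2 Q^{2}$)
$\left(q{\left(3 \right)} + S\right)^{2} = \left(2 \cdot 3^{2} + 34\right)^{2} = \left(2 \cdot 9 + 34\right)^{2} = \left(18 + 34\right)^{2} = 52^{2} = 2704$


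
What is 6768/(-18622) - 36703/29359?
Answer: -25946617/16080097 ≈ -1.6136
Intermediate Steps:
6768/(-18622) - 36703/29359 = 6768*(-1/18622) - 36703*1/29359 = -3384/9311 - 2159/1727 = -25946617/16080097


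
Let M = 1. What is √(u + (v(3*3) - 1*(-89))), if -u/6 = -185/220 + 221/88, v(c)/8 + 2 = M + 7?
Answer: √61457/22 ≈ 11.268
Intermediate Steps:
v(c) = 48 (v(c) = -16 + 8*(1 + 7) = -16 + 8*8 = -16 + 64 = 48)
u = -441/44 (u = -6*(-185/220 + 221/88) = -6*(-185*1/220 + 221*(1/88)) = -6*(-37/44 + 221/88) = -6*147/88 = -441/44 ≈ -10.023)
√(u + (v(3*3) - 1*(-89))) = √(-441/44 + (48 - 1*(-89))) = √(-441/44 + (48 + 89)) = √(-441/44 + 137) = √(5587/44) = √61457/22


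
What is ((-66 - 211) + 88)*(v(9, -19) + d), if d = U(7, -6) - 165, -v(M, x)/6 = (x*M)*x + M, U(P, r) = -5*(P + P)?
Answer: 3738987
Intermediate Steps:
U(P, r) = -10*P
v(M, x) = -6*M - 6*M*x**2 (v(M, x) = -6*((x*M)*x + M) = -6*((M*x)*x + M) = -6*(M*x**2 + M) = -6*(M + M*x**2) = -6*M - 6*M*x**2)
d = -235 (d = -10*7 - 165 = -70 - 165 = -235)
((-66 - 211) + 88)*(v(9, -19) + d) = ((-66 - 211) + 88)*(-6*9*(1 + (-19)**2) - 235) = (-277 + 88)*(-6*9*(1 + 361) - 235) = -189*(-6*9*362 - 235) = -189*(-19548 - 235) = -189*(-19783) = 3738987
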